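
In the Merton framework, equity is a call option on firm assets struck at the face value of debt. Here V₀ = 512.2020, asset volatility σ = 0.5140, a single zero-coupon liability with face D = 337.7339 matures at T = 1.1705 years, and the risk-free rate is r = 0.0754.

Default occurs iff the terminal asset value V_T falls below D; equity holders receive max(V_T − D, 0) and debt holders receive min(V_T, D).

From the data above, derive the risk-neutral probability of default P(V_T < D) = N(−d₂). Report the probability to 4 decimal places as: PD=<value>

PD=0.2645

Equity is a call on the firm's assets struck at D = 337.7339:
d₁ = [ln(V₀/D) + (r + σ²/2)T] / (σ√T)
   = [ln(512.2020/337.7339) + (0.0754 + 0.5·0.5140²)·1.1705] / (0.5140·√1.1705)
   = [0.416461 + 0.242876] / 0.556095 = 1.185656
d₂ = d₁ − σ√T = 1.185656 − 0.556095 = 0.629561
risk-neutral PD = N(−d₂) = N(-0.629561) = 0.264491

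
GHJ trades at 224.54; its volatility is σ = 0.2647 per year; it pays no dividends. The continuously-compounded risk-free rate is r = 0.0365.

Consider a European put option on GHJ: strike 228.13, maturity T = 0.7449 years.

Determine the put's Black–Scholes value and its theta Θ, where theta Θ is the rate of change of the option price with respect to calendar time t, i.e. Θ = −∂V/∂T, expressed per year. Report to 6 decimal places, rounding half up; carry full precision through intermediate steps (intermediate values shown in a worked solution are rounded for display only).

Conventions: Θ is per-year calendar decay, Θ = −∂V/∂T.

σ√T = 0.2647·√0.7449 = 0.228456
d₁ = (ln(S/K) + (r+σ²/2)T) / (σ√T) = (ln(224.54/228.13) + (0.0365+0.2647²/2)·0.7449) / 0.228456 = (-0.015862 + 0.053285) / 0.228456 = 0.163809
d₂ = d₁ − σ√T = 0.163809 − 0.228456 = -0.064647
e^{−rT} = 0.973177
N(−d₁) = 0.434941,  N(−d₂) = 0.525773
Put price V = K·e^{−rT}·N(−d₂) − S·N(−d₁) = 116.727269 − 97.661593 = 19.065675
φ(d₁) = (1/√(2π))·e^{−d₁²/2} = 0.393626
Θ = −S·φ(d₁)·σ/(2√T) + r·K·e^{−rT}·N(−d₂) = −13.553515 + 4.260545 = -9.292970

price = 19.065675
Θ = -9.292970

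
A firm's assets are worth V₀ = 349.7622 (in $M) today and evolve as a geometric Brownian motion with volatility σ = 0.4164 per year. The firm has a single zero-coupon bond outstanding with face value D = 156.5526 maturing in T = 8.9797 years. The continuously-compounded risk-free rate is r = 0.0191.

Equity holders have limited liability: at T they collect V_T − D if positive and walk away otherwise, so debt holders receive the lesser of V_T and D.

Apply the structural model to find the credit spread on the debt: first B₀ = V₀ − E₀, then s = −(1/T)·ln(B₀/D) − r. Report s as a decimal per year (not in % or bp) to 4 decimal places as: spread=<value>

Apply the equity-as-call identities (strike 156.5526, horizon 8.9797 years):
d₁ = [ln(V₀/D) + (r + σ²/2)T] / (σ√T)
   = [ln(349.7622/156.5526) + (0.0191 + 0.5·0.4164²)·8.9797] / (0.4164·√8.9797)
   = [0.803861 + 0.950003] / 1.247790 = 1.405576
d₂ = d₁ − σ√T = 1.405576 − 1.247790 = 0.157786
N(d₁) = 0.920075,  N(d₂) = 0.562687,  e^(−rT) = 0.842390
E₀ = V₀·N(d₁) − D·e^(−rT)·N(d₂)
   = 349.7622·0.920075 − 156.5526·0.842390·0.562687 = 247.601203
B₀ = V₀ − E₀ = 349.7622 − 247.601203 = 102.160997
spread = −(1/T)·ln(B₀/D) − r = −(1/8.9797)·ln(102.160997/156.5526) − 0.0191 = 0.02843411

spread=0.0284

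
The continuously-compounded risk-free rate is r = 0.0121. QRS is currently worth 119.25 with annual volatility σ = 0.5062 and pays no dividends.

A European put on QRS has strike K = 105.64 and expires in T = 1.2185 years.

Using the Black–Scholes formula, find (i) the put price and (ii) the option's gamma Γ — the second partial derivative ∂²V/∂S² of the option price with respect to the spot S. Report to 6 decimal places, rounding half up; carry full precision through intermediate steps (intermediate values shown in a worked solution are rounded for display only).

σ√T = 0.5062·√1.2185 = 0.558772
d₁ = (ln(S/K) + (r+σ²/2)T) / (σ√T) = (ln(119.25/105.64) + (0.0121+0.5062²/2)·1.2185) / 0.558772 = (0.121185 + 0.170857) / 0.558772 = 0.522650
d₂ = d₁ − σ√T = 0.522650 − 0.558772 = -0.036123
e^{−rT} = 0.985364
N(−d₁) = 0.300609,  N(−d₂) = 0.514408
Put price V = K·e^{−rT}·N(−d₂) − S·N(−d₁) = 53.546701 − 35.847629 = 17.699072
φ(d₁) = (1/√(2π))·e^{−d₁²/2} = 0.348011
Γ = φ(d₁) / (S·σ·√T) = 0.005223

price = 17.699072
Γ = 0.005223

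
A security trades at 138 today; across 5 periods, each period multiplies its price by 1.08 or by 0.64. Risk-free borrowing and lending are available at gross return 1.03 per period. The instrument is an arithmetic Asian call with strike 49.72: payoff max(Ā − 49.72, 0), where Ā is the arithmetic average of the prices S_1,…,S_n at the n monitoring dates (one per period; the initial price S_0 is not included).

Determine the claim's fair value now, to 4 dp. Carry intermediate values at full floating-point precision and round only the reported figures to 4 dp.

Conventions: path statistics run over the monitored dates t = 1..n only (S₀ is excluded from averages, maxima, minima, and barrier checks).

Risk-neutral up-probability p* = (R−d)/(u−d) = (1.03−0.64)/(1.08−0.64) = 0.8864; the claim prices as the p*-weighted sum of path payoffs discounted by R^5.
Enumerate all 2^5 = 32 price paths (U = up ×1.08, D = down ×0.64); each path with k up-moves has probability p*^k·(1−p*)^(5−k).
DDDDD: Ā=43.7982, payoff=0.0000, prob=0.000019
UDDDD: Ā=73.9094, payoff=24.1894, prob=0.000148
DUDDD: Ā=61.7654, payoff=12.0454, prob=0.000148
UUDDD: Ā=104.2291, payoff=54.5091, prob=0.001153
DDUDD: Ā=53.9933, payoff=4.2733, prob=0.000148
UDUDD: Ā=91.1136, payoff=41.3936, prob=0.001153
DUUDD: Ā=78.9696, payoff=29.2496, prob=0.001153
UUUDD: Ā=133.2612, payoff=83.5412, prob=0.008992
DDDUD: Ā=49.0191, payoff=0.0000, prob=0.000148
UDDUD: Ā=82.7197, payoff=32.9997, prob=0.001153
DUDUD: Ā=70.5757, payoff=20.8557, prob=0.001153
UUDUD: Ā=119.0965, payoff=69.3765, prob=0.008992
DDUUD: Ā=62.8035, payoff=13.0835, prob=0.001153
UDUUD: Ā=105.9810, payoff=56.2610, prob=0.008992
DUUUD: Ā=93.8370, payoff=44.1170, prob=0.008992
UUUUD: Ā=158.3499, payoff=108.6299, prob=0.070140
DDDDU: Ā=45.8356, payoff=0.0000, prob=0.000148
UDDDU: Ā=77.3476, payoff=27.6276, prob=0.001153
DUDDU: Ā=65.2036, payoff=15.4836, prob=0.001153
UUDDU: Ā=110.0310, payoff=60.3110, prob=0.008992
DDUDU: Ā=57.4314, payoff=7.7114, prob=0.001153
UDUDU: Ā=96.9155, payoff=47.1955, prob=0.008992
DUUDU: Ā=84.7715, payoff=35.0515, prob=0.008992
UUUDU: Ā=143.0519, payoff=93.3319, prob=0.070140
DDDUU: Ā=52.4572, payoff=2.7372, prob=0.001153
UDDUU: Ā=88.5216, payoff=38.8016, prob=0.008992
DUDUU: Ā=76.3776, payoff=26.6576, prob=0.008992
UUDUU: Ā=128.8872, payoff=79.1672, prob=0.070140
DDUUU: Ā=68.6054, payoff=18.8854, prob=0.008992
UDUUU: Ā=115.7716, payoff=66.0516, prob=0.070140
DUUUU: Ā=103.6276, payoff=53.9076, prob=0.070140
UUUUU: Ā=174.8716, payoff=125.1516, prob=0.547091
Price = Σ prob·payoff / R^5 = 101.208903 / 1.159274 = 87.3037

price = 87.3037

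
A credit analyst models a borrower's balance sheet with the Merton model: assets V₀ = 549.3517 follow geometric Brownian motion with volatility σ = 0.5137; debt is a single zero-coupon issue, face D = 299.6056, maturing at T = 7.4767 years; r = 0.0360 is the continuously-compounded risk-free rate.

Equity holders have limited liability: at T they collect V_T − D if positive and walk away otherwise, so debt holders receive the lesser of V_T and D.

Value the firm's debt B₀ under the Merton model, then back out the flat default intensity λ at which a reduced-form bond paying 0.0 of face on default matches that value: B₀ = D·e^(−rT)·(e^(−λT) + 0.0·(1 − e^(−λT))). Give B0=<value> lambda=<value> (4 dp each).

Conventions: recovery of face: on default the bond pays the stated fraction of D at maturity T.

Equity is a call on the firm's assets struck at D = 299.6056:
d₁ = [ln(V₀/D) + (r + σ²/2)T] / (σ√T)
   = [ln(549.3517/299.6056) + (0.0360 + 0.5·0.5137²)·7.4767] / (0.5137·√7.4767)
   = [0.606272 + 1.255666] / 1.404638 = 1.325564
d₂ = d₁ − σ√T = 1.325564 − 1.404638 = -0.079075
N(d₁) = 0.907508,  N(d₂) = 0.468487,  e^(−rT) = 0.764020
E₀ = V₀·N(d₁) − D·e^(−rT)·N(d₂)
   = 549.3517·0.907508 − 299.6056·0.764020·0.468487 = 391.302210
B₀ = V₀ − E₀ = 549.3517 − 391.302210 = 158.049490
e^(−λT) = (B₀·e^(rT)/D − 0)/(1 − 0) = (158.0495·1.308866/299.6056 − 0)/1 = 0.69045984
λ = −ln(0.69045984)/7.4767 = 0.049540

B0=158.0495 lambda=0.0495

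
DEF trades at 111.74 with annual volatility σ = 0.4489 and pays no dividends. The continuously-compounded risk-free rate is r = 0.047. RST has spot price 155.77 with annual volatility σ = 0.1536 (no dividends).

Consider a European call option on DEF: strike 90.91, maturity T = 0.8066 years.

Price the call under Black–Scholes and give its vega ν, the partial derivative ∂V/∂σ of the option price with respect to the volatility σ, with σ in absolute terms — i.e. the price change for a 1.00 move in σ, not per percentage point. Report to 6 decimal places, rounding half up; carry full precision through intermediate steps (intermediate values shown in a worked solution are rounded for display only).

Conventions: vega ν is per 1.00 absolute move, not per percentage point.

σ√T = 0.4489·√0.8066 = 0.403161
d₁ = (ln(S/K) + (r+σ²/2)T) / (σ√T) = (ln(111.74/90.91) + (0.047+0.4489²/2)·0.8066) / 0.403161 = (0.206305 + 0.119180) / 0.403161 = 0.807331
d₂ = d₁ − σ√T = 0.807331 − 0.403161 = 0.404170
e^{−rT} = 0.962799
N(d₁) = 0.790262,  N(d₂) = 0.656956
Call price V = S·N(d₁) − K·e^{−rT}·N(d₂) = 88.303877 − 57.502103 = 30.801774
φ(d₁) = (1/√(2π))·e^{−d₁²/2} = 0.287990
ν = S·φ(d₁)·√T = 28.901141

price = 30.801774
ν = 28.901141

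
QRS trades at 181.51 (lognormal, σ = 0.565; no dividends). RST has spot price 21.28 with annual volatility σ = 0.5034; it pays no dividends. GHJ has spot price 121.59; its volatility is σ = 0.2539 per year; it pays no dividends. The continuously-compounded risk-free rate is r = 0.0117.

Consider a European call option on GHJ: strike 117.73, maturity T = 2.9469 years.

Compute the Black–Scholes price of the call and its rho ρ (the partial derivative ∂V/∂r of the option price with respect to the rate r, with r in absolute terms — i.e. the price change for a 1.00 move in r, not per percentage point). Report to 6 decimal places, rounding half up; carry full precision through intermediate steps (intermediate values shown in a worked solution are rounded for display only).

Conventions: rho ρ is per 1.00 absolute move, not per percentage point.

price = 24.457724
ρ = 158.930426

σ√T = 0.2539·√2.9469 = 0.435858
d₁ = (ln(S/K) + (r+σ²/2)T) / (σ√T) = (ln(121.59/117.73) + (0.0117+0.2539²/2)·2.9469) / 0.435858 = (0.032261 + 0.129465) / 0.435858 = 0.371051
d₂ = d₁ − σ√T = 0.371051 − 0.435858 = -0.064807
e^{−rT} = 0.966109
N(d₁) = 0.644700,  N(d₂) = 0.474164
Call price V = S·N(d₁) − K·e^{−rT}·N(d₂) = 78.389118 − 53.931394 = 24.457724
ρ = K·T·e^{−rT}·N(d₂) = 158.930426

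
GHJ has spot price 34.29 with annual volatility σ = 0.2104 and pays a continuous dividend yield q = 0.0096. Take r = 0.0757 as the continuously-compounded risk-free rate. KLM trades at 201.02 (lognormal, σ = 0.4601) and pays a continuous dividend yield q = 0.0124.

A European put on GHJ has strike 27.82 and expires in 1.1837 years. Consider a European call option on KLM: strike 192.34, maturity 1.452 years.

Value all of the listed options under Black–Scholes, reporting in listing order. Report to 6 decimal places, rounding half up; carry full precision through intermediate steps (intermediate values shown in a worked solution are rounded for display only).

[GHJ put K=27.82]
σ√T = 0.2104·√1.1837 = 0.228911
d₁ = (ln(S/K) + (r−q+σ²/2)T) / (σ√T) = (ln(34.29/27.82) + (0.0757−0.0096+0.2104²/2)·1.1837) / 0.228911 = (0.209099 + 0.104443) / 0.228911 = 1.369708
d₂ = d₁ − σ√T = 1.369708 − 0.228911 = 1.140798
e^{−rT} = 0.914291
e^{−qT} = 0.988701
N(−d₁) = 0.085389,  N(−d₂) = 0.126977
price = K·e^{−rT}·N(−d₂) − S·e^{−qT}·N(−d₁) = 3.229736 − 2.894904 = 0.334833
[KLM call K=192.34]
σ√T = 0.4601·√1.452 = 0.554416
d₁ = (ln(S/K) + (r−q+σ²/2)T) / (σ√T) = (ln(201.02/192.34) + (0.0757−0.0124+0.4601²/2)·1.452) / 0.554416 = (0.044140 + 0.245600) / 0.554416 = 0.522604
d₂ = d₁ − σ√T = 0.522604 − 0.554416 = -0.031812
e^{−rT} = 0.895909
e^{−qT} = 0.982156
N(d₁) = 0.699375,  N(d₂) = 0.487311
price = S·e^{−qT}·N(d₁) − K·e^{−rT}·N(d₂) = 138.079749 − 83.973017 = 54.106732

price(GHJ put K=27.82) = 0.334833
price(KLM call K=192.34) = 54.106732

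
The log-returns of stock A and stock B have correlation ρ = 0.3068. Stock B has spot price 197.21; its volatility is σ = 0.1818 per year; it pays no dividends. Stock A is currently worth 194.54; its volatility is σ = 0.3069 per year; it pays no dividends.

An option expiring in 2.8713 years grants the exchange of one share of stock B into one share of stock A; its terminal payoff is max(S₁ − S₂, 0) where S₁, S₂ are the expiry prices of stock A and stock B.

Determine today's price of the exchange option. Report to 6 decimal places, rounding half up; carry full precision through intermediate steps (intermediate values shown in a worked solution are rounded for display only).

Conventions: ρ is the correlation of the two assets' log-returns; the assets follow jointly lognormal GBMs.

σ_eff = √(σ₁² + σ₂² − 2ρσ₁σ₂) = √(0.3069² + 0.1818² − 2·0.3068·0.3069·0.1818) = 0.304965
d₁ = (ln(S₁/S₂) + (q₂ − q₁ + σ_eff²/2)T) / (σ_eff√T) = (ln(194.54/197.21) + (0.0 − 0.0 + 0.046502)·2.8713) / 0.516760 = 0.232001
d₂ = d₁ − σ_eff√T = 0.232001 − 0.516760 = -0.284758
N(d₁) = 0.591732,  N(d₂) = 0.387915
V = S₁·e^{−q₁T}·N(d₁) − S₂·e^{−q₂T}·N(d₂) = 115.115451 − 76.500644 = 38.614807
Key observation: r never enters — measured in units of stock B, the claim is a call on S₁/S₂ struck at 1, so only the dividend yields and σ_eff matter.

exchange price = 38.614807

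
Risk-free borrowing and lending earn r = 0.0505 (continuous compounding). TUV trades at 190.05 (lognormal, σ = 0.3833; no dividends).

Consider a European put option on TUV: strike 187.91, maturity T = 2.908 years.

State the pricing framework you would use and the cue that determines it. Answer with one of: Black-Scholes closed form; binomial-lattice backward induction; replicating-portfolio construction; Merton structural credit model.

Key observation: with TUV following a GBM at constant σ and r, the European put struck at 187.91 prices in closed form — nothing here needs a stepwise model or a balance sheet.

framework: Black-Scholes closed form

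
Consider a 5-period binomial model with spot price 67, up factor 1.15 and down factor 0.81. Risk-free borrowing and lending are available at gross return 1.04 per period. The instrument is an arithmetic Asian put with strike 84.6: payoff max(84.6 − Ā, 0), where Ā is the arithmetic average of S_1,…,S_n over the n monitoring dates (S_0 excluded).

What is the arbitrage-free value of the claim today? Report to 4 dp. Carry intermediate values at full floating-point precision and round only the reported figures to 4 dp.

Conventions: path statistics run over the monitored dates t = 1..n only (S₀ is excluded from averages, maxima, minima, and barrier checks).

price = 10.6178

No-arbitrage gives p* = (R−d)/(u−d) = 0.6765: enumerate every path, weight its payoff by its p*-probability, and discount by R^5.
Enumerate all 2^5 = 32 price paths (U = up ×1.15, D = down ×0.81); each path with k up-moves has probability p*^k·(1−p*)^(5−k).
DDDDD: Ā=37.2076, payoff=47.3924, prob=0.003545
UDDDD: Ā=52.8256, payoff=31.7744, prob=0.007411
DUDDD: Ā=48.2696, payoff=36.3304, prob=0.007411
UUDDD: Ā=68.5309, payoff=16.0691, prob=0.015497
DDUDD: Ā=44.5792, payoff=40.0208, prob=0.007411
UDUDD: Ā=63.2915, payoff=21.3085, prob=0.015497
DUUDD: Ā=58.7355, payoff=25.8645, prob=0.015497
UUUDD: Ā=83.3899, payoff=1.2101, prob=0.032402
DDDUD: Ā=41.5901, payoff=43.0099, prob=0.007411
UDDUD: Ā=59.0476, payoff=25.5524, prob=0.015497
DUDUD: Ā=54.4916, payoff=30.1084, prob=0.015497
UUDUD: Ā=77.3646, payoff=7.2354, prob=0.032402
DDUUD: Ā=50.8012, payoff=33.7988, prob=0.015497
UDUUD: Ā=72.1252, payoff=12.4748, prob=0.032402
DUUUD: Ā=67.5692, payoff=17.0308, prob=0.032402
UUUUD: Ā=95.9316, payoff=0.0000, prob=0.067750
DDDDU: Ā=39.1688, payoff=45.4312, prob=0.007411
UDDDU: Ā=55.6100, payoff=28.9900, prob=0.015497
DUDDU: Ā=51.0540, payoff=33.5460, prob=0.015497
UUDDU: Ā=72.4841, payoff=12.1159, prob=0.032402
DDUDU: Ā=47.3637, payoff=37.2363, prob=0.015497
UDUDU: Ā=67.2447, payoff=17.3553, prob=0.032402
DUUDU: Ā=62.6887, payoff=21.9113, prob=0.032402
UUUDU: Ā=89.0025, payoff=0.0000, prob=0.067750
DDDUU: Ā=44.3745, payoff=40.2255, prob=0.015497
UDDUU: Ā=63.0008, payoff=21.5992, prob=0.032402
DUDUU: Ā=58.4448, payoff=26.1552, prob=0.032402
UUDUU: Ā=82.9772, payoff=1.6228, prob=0.067750
DDUUU: Ā=54.7545, payoff=29.8455, prob=0.032402
UDUUU: Ā=77.7378, payoff=6.8622, prob=0.067750
DUUUU: Ā=73.1818, payoff=11.4182, prob=0.067750
UUUUU: Ā=103.9001, payoff=0.0000, prob=0.141659
Price = Σ prob·payoff / R^5 = 12.918152 / 1.216653 = 10.6178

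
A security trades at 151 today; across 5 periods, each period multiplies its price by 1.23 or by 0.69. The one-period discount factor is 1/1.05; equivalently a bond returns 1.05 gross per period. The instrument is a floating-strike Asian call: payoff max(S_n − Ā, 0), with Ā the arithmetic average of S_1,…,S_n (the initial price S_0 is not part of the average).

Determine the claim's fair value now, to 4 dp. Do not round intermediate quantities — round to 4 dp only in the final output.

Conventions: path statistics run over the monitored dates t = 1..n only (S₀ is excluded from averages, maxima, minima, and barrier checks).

Under the martingale measure an up-move has probability p* = 0.6667; value the claim as the probability-weighted average of per-path payoffs, discounted 5 periods at R = 1.05.
Enumerate all 2^5 = 32 price paths (U = up ×1.23, D = down ×0.69); each path with k up-moves has probability p*^k·(1−p*)^(5−k).
DDDDD: Ā=56.7060, payoff=0.0000, prob=0.004115
UDDDD: Ā=101.0847, payoff=0.0000, prob=0.008230
DUDDD: Ā=84.7767, payoff=0.0000, prob=0.008230
UUDDD: Ā=151.1236, payoff=0.0000, prob=0.016461
DDUDD: Ā=73.5242, payoff=0.0000, prob=0.008230
UDUDD: Ā=131.0648, payoff=0.0000, prob=0.016461
DUUDD: Ā=114.7568, payoff=0.0000, prob=0.016461
UUUDD: Ā=204.5665, payoff=0.0000, prob=0.032922
DDDUD: Ā=65.7599, payoff=0.0000, prob=0.008230
UDDUD: Ā=117.2242, payoff=0.0000, prob=0.016461
DUDUD: Ā=100.9162, payoff=0.0000, prob=0.016461
UUDUD: Ā=179.8941, payoff=0.0000, prob=0.032922
DDUUD: Ā=89.6637, payoff=0.0000, prob=0.016461
UDUUD: Ā=159.8353, payoff=0.0000, prob=0.032922
DUUUD: Ā=143.5273, payoff=0.0000, prob=0.032922
UUUUD: Ā=255.8529, payoff=0.0000, prob=0.065844
DDDDU: Ā=60.4026, payoff=0.0000, prob=0.008230
UDDDU: Ā=107.6742, payoff=0.0000, prob=0.016461
DUDDU: Ā=91.3662, payoff=0.0000, prob=0.016461
UUDDU: Ā=162.8702, payoff=0.0000, prob=0.032922
DDUDU: Ā=80.1137, payoff=0.0000, prob=0.016461
UDUDU: Ā=142.8113, payoff=0.0000, prob=0.032922
DUUDU: Ā=126.5033, payoff=7.2765, prob=0.032922
UUUDU: Ā=225.5059, payoff=12.9711, prob=0.065844
DDDUU: Ā=72.3494, payoff=2.6978, prob=0.016461
UDDUU: Ā=128.9707, payoff=4.8091, prob=0.032922
DUDUU: Ā=112.6627, payoff=21.1171, prob=0.032922
UUDUU: Ā=200.8335, payoff=37.6435, prob=0.065844
DDUUU: Ā=101.4102, payoff=32.3696, prob=0.032922
UDUUU: Ā=180.7747, payoff=57.7023, prob=0.065844
DUUUU: Ā=164.4667, payoff=74.0103, prob=0.065844
UUUUU: Ā=293.1798, payoff=131.9314, prob=0.131687
Price = Σ prob·payoff / R^5 = 31.581923 / 1.276282 = 24.7453

price = 24.7453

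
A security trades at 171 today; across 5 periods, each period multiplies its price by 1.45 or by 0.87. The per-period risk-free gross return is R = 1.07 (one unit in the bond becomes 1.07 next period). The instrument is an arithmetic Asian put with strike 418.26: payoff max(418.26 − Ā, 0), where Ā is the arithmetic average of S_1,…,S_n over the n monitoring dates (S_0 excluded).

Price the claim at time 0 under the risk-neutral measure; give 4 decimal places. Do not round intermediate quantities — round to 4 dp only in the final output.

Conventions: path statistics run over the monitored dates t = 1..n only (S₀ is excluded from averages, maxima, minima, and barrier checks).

No-arbitrage gives p* = (R−d)/(u−d) = 0.3448: enumerate every path, weight its payoff by its p*-probability, and discount by R^5.
Enumerate all 2^5 = 32 price paths (U = up ×1.45, D = down ×0.87); each path with k up-moves has probability p*^k·(1−p*)^(5−k).
DDDDD: Ā=114.7999, payoff=303.4601, prob=0.120720
UDDDD: Ā=191.3331, payoff=226.9269, prob=0.063537
DUDDD: Ā=171.4971, payoff=246.7629, prob=0.063537
UUDDD: Ā=285.8285, payoff=132.4315, prob=0.033440
DDUDD: Ā=154.2398, payoff=264.0202, prob=0.063537
UDUDD: Ā=257.0663, payoff=161.1937, prob=0.033440
DUUDD: Ā=237.2303, payoff=181.0297, prob=0.033440
UUUDD: Ā=395.3839, payoff=22.8761, prob=0.017600
DDDUD: Ā=139.2259, payoff=279.0341, prob=0.063537
UDDUD: Ā=232.0432, payoff=186.2168, prob=0.033440
DUDUD: Ā=212.2072, payoff=206.0528, prob=0.033440
UUDUD: Ā=353.6787, payoff=64.5813, prob=0.017600
DDUUD: Ā=194.9499, payoff=223.3101, prob=0.033440
UDUUD: Ā=324.9165, payoff=93.3435, prob=0.017600
DUUUD: Ā=305.0805, payoff=113.1795, prob=0.017600
UUUUD: Ā=508.4675, payoff=0.0000, prob=0.009263
DDDDU: Ā=126.1639, payoff=292.0961, prob=0.063537
UDDDU: Ā=210.2731, payoff=207.9869, prob=0.033440
DUDDU: Ā=190.4371, payoff=227.8229, prob=0.033440
UUDDU: Ā=317.3952, payoff=100.8648, prob=0.017600
DDUDU: Ā=173.1798, payoff=245.0802, prob=0.033440
UDUDU: Ā=288.6330, payoff=129.6270, prob=0.017600
DUUDU: Ā=268.7970, payoff=149.4630, prob=0.017600
UUUDU: Ā=447.9950, payoff=0.0000, prob=0.009263
DDDUU: Ā=158.1659, payoff=260.0941, prob=0.033440
UDDUU: Ā=263.6099, payoff=154.6501, prob=0.017600
DUDUU: Ā=243.7739, payoff=174.4861, prob=0.017600
UUDUU: Ā=406.2898, payoff=11.9702, prob=0.009263
DDUUU: Ā=226.5166, payoff=191.7434, prob=0.017600
UDUUU: Ā=377.5276, payoff=40.7324, prob=0.009263
DUUUU: Ā=357.6916, payoff=60.5684, prob=0.009263
UUUUU: Ā=596.1527, payoff=0.0000, prob=0.004875
Price = Σ prob·payoff / R^5 = 209.795813 / 1.402552 = 149.5815

price = 149.5815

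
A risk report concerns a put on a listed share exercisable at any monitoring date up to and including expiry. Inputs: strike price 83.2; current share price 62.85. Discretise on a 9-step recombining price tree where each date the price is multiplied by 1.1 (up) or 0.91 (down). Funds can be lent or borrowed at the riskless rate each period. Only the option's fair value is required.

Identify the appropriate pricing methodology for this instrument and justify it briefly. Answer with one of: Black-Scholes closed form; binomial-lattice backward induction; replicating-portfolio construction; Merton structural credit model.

Key observation: the defining feature is the embedded early-exercise option across 9 discrete dates on the spot-62.85 tree; pricing the strike-83.2 put means working backward with an exercise test at every node.

framework: binomial-lattice backward induction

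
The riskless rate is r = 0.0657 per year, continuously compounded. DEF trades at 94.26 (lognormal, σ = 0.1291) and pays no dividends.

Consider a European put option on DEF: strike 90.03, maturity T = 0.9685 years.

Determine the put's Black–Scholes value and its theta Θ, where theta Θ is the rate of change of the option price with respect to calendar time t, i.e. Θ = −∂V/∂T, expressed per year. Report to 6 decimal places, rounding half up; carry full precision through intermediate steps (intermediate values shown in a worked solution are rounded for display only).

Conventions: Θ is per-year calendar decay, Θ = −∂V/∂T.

price = 1.218181
Θ = -0.428930

σ√T = 0.1291·√0.9685 = 0.127050
d₁ = (ln(S/K) + (r+σ²/2)T) / (σ√T) = (ln(94.26/90.03) + (0.0657+0.1291²/2)·0.9685) / 0.127050 = (0.045914 + 0.071701) / 0.127050 = 0.925738
d₂ = d₁ − σ√T = 0.925738 − 0.127050 = 0.798687
e^{−rT} = 0.938352
N(−d₁) = 0.177291,  N(−d₂) = 0.212236
Put price V = K·e^{−rT}·N(−d₂) − S·N(−d₁) = 17.929650 − 16.711469 = 1.218181
φ(d₁) = (1/√(2π))·e^{−d₁²/2} = 0.259906
Θ = −S·φ(d₁)·σ/(2√T) + r·K·e^{−rT}·N(−d₂) = −1.606908 + 1.177978 = -0.428930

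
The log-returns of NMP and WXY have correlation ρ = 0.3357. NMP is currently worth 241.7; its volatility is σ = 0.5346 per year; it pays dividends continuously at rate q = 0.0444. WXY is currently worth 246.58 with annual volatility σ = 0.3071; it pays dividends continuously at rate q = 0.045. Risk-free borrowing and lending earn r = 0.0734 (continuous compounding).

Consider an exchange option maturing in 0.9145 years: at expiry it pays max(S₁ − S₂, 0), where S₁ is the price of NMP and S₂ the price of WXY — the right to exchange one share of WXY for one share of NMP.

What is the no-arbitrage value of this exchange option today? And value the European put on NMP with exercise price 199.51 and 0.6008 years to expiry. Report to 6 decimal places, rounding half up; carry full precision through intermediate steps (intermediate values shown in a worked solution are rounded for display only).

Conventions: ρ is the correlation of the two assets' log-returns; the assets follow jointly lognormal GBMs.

σ_eff = √(σ₁² + σ₂² − 2ρσ₁σ₂) = √(0.5346² + 0.3071² − 2·0.3357·0.5346·0.3071) = 0.519500
d₁ = (ln(S₁/S₂) + (q₂ − q₁ + σ_eff²/2)T) / (σ_eff√T) = (ln(241.7/246.58) + (0.045 − 0.0444 + 0.134940)·0.9145) / 0.496795 = 0.209266
d₂ = d₁ − σ_eff√T = 0.209266 − 0.496795 = -0.287529
N(d₁) = 0.582880,  N(d₂) = 0.386854
V = S₁·e^{−q₁T}·N(d₁) − S₂·e^{−q₂T}·N(d₂) = 135.276228 − 91.544467 = 43.731761
[vanilla: NMP put K=199.51]
σ√T = 0.5346·√0.6008 = 0.414375
d₁ = (ln(S/K) + (r−q+σ²/2)T) / (σ√T) = (ln(241.7/199.51) + (0.0734−0.0444+0.5346²/2)·0.6008) / 0.414375 = (0.191833 + 0.103277) / 0.414375 = 0.712179
d₂ = d₁ − σ√T = 0.712179 − 0.414375 = 0.297804
e^{−rT} = 0.956859
e^{−qT} = 0.973677
N(−d₁) = 0.238177,  N(−d₂) = 0.382926
price = K·e^{−rT}·N(−d₂) − S·e^{−qT}·N(−d₁) = 73.101805 − 56.052005 = 17.049800

exchange price = 43.731761
price(NMP put K=199.51) = 17.049800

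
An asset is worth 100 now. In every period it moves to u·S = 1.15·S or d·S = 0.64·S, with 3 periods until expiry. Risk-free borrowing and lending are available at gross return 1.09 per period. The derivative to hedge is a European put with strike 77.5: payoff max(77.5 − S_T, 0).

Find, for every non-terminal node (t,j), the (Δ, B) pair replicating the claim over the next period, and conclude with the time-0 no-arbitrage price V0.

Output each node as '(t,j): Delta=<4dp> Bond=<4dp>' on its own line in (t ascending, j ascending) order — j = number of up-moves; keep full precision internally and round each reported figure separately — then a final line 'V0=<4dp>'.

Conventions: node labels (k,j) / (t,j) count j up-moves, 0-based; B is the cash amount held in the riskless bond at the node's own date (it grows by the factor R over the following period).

(0,0): Delta=-0.1089 Bond=11.8163
(1,0): Delta=-0.8229 Bond=58.5760
(1,1): Delta=-0.0559 Bond=6.7869
(2,0): Delta=-1.0000 Bond=71.1009
(2,1): Delta=-0.8098 Bond=62.8807
(2,2): Delta=0.0000 Bond=0.0000
V0=0.9244

Risk-neutral probability p* = (R−d)/(u−d) = (1.09−0.64)/(1.15−0.64) = 0.8824.
Terminal payoffs: V(3,0)=51.2856, V(3,1)=30.3960, V(3,2)=0.0000, V(3,3)=0.0000
(2,0): S=40.9600. Δ = (V_up−V_dn)/(S_up−S_dn) = (30.3960−51.2856)/(47.1040−26.2144) = -1.0000. V = [p*·30.3960 + (1−p*)·51.2856]/1.09 = 30.1409. B = V − Δ·S = 71.1009.
(2,1): S=73.6000. Δ = (V_up−V_dn)/(S_up−S_dn) = (0.0000−30.3960)/(84.6400−47.1040) = -0.8098. V = [p*·0.0000 + (1−p*)·30.3960]/1.09 = 3.2807. B = V − Δ·S = 62.8807.
(2,2): S=132.2500. Δ = (V_up−V_dn)/(S_up−S_dn) = (0.0000−0.0000)/(152.0875−84.6400) = 0.0000. V = [p*·0.0000 + (1−p*)·0.0000]/1.09 = 0.0000. B = V − Δ·S = 0.0000.
(1,0): S=64.0000. Δ = (V_up−V_dn)/(S_up−S_dn) = (3.2807−30.1409)/(73.6000−40.9600) = -0.8229. V = [p*·3.2807 + (1−p*)·30.1409]/1.09 = 5.9090. B = V − Δ·S = 58.5760.
(1,1): S=115.0000. Δ = (V_up−V_dn)/(S_up−S_dn) = (0.0000−3.2807)/(132.2500−73.6000) = -0.0559. V = [p*·0.0000 + (1−p*)·3.2807]/1.09 = 0.3541. B = V − Δ·S = 6.7869.
(0,0): S=100.0000. Δ = (V_up−V_dn)/(S_up−S_dn) = (0.3541−5.9090)/(115.0000−64.0000) = -0.1089. V = [p*·0.3541 + (1−p*)·5.9090]/1.09 = 0.9244. B = V − Δ·S = 11.8163.
As a check, the time-0 holding Δ(0,0)·S0 + B(0,0) comes to 0.9244 — exactly V0.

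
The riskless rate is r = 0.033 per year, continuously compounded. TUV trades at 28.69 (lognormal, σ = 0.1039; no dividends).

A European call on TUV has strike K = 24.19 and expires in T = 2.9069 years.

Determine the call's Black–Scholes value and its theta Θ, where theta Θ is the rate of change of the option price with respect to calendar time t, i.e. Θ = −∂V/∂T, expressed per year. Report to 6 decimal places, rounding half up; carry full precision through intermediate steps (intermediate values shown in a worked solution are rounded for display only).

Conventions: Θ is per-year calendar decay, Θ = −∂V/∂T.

σ√T = 0.1039·√2.9069 = 0.177146
d₁ = (ln(S/K) + (r+σ²/2)T) / (σ√T) = (ln(28.69/24.19) + (0.033+0.1039²/2)·2.9069) / 0.177146 = (0.170609 + 0.111618) / 0.177146 = 1.593193
d₂ = d₁ − σ√T = 1.593193 − 0.177146 = 1.416047
e^{−rT} = 0.908530
N(d₁) = 0.944442,  N(d₂) = 0.921619
Call price V = S·N(d₁) − K·e^{−rT}·N(d₂) = 27.096029 − 20.254732 = 6.841296
φ(d₁) = (1/√(2π))·e^{−d₁²/2} = 0.112133
Θ = −S·φ(d₁)·σ/(2√T) − r·K·e^{−rT}·N(d₂) = −0.098024 − 0.668406 = -0.766431

price = 6.841296
Θ = -0.766431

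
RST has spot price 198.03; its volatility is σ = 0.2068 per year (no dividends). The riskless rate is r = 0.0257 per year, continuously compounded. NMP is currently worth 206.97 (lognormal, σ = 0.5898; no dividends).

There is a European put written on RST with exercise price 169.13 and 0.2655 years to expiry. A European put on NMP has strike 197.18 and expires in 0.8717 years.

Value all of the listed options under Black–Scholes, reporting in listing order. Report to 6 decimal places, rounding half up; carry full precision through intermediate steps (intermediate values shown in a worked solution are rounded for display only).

[RST put K=169.13]
σ√T = 0.2068·√0.2655 = 0.106557
d₁ = (ln(S/K) + (r+σ²/2)T) / (σ√T) = (ln(198.03/169.13) + (0.0257+0.2068²/2)·0.2655) / 0.106557 = (0.157751 + 0.012501) / 0.106557 = 1.597747
d₂ = d₁ − σ√T = 1.597747 − 0.106557 = 1.491190
e^{−rT} = 0.993200
N(−d₁) = 0.055050,  N(−d₂) = 0.067956
price = K·e^{−rT}·N(−d₂) − S·N(−d₁) = 11.415213 − 10.901480 = 0.513732
[NMP put K=197.18]
σ√T = 0.5898·√0.8717 = 0.550666
d₁ = (ln(S/K) + (r+σ²/2)T) / (σ√T) = (ln(206.97/197.18) + (0.0257+0.5898²/2)·0.8717) / 0.550666 = (0.048457 + 0.174019) / 0.550666 = 0.404013
d₂ = d₁ − σ√T = 0.404013 − 0.550666 = -0.146653
e^{−rT} = 0.977846
N(−d₁) = 0.343102,  N(−d₂) = 0.558297
price = K·e^{−rT}·N(−d₂) − S·N(−d₁) = 107.646256 − 71.011757 = 36.634499

price(RST put K=169.13) = 0.513732
price(NMP put K=197.18) = 36.634499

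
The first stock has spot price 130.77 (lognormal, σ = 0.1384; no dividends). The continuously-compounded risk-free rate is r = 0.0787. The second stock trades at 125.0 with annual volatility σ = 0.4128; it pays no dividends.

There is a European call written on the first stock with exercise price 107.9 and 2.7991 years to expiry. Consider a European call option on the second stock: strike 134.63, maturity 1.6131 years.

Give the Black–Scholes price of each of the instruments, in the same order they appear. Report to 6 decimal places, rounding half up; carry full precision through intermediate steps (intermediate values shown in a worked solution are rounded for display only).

price(the first stock call K=107.9) = 44.569724
price(the second stock call K=134.63) = 28.519691

[the first stock call K=107.9]
σ√T = 0.1384·√2.7991 = 0.231550
d₁ = (ln(S/K) + (r+σ²/2)T) / (σ√T) = (ln(130.77/107.9) + (0.0787+0.1384²/2)·2.7991) / 0.231550 = (0.192235 + 0.247097) / 0.231550 = 1.897351
d₂ = d₁ − σ√T = 1.897351 − 0.231550 = 1.665801
e^{−rT} = 0.802287
N(d₁) = 0.971109,  N(d₂) = 0.952123
price = S·N(d₁) − K·e^{−rT}·N(d₂) = 126.991947 − 82.422224 = 44.569724
[the second stock call K=134.63]
σ√T = 0.4128·√1.6131 = 0.524289
d₁ = (ln(S/K) + (r+σ²/2)T) / (σ√T) = (ln(125.0/134.63) + (0.0787+0.4128²/2)·1.6131) / 0.524289 = (-0.074217 + 0.264390) / 0.524289 = 0.362727
d₂ = d₁ − σ√T = 0.362727 − 0.524289 = -0.161561
e^{−rT} = 0.880777
N(d₁) = 0.641596,  N(d₂) = 0.435826
price = S·N(d₁) − K·e^{−rT}·N(d₂) = 80.199453 − 51.679762 = 28.519691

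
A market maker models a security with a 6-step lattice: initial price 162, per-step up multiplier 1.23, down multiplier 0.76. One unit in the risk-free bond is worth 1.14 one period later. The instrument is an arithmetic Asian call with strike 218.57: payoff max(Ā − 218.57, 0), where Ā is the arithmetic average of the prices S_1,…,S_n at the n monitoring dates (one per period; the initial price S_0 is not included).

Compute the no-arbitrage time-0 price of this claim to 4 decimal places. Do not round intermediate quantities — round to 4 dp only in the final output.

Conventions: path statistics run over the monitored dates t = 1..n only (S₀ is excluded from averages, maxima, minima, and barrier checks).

price = 26.1401

With p* = (R−d)/(u−d) = 0.8085, sum probability × payoff across the paths and divide by R^6.
Enumerate all 2^6 = 64 price paths (U = up ×1.23, D = down ×0.76); each path with k up-moves has probability p*^k·(1−p*)^(6−k).
DDDDDD: Ā=69.0242, payoff=0.0000, prob=0.000049
UDDDDD: Ā=111.7101, payoff=0.0000, prob=0.000208
DUDDDD: Ā=99.0201, payoff=0.0000, prob=0.000208
UUDDDD: Ā=160.2563, payoff=0.0000, prob=0.000879
DDUDDD: Ā=89.3757, payoff=0.0000, prob=0.000208
UDUDDD: Ā=144.6476, payoff=0.0000, prob=0.000879
DUUDDD: Ā=131.9576, payoff=0.0000, prob=0.000879
UUUDDD: Ā=213.5629, payoff=0.0000, prob=0.003711
DDDUDD: Ā=82.0460, payoff=0.0000, prob=0.000208
UDDUDD: Ā=132.7850, payoff=0.0000, prob=0.000879
DUDUDD: Ā=120.0950, payoff=0.0000, prob=0.000879
UUDUDD: Ā=194.3642, payoff=0.0000, prob=0.003711
DDUUDD: Ā=110.4506, payoff=0.0000, prob=0.000879
UDUUDD: Ā=178.7555, payoff=0.0000, prob=0.003711
DUUUDD: Ā=166.0655, payoff=0.0000, prob=0.003711
UUUUDD: Ā=268.7640, payoff=50.1940, prob=0.015669
DDDDUD: Ā=76.4754, payoff=0.0000, prob=0.000208
UDDDUD: Ā=123.7694, payoff=0.0000, prob=0.000879
DUDDUD: Ā=111.0794, payoff=0.0000, prob=0.000879
UUDDUD: Ā=179.7732, payoff=0.0000, prob=0.003711
DDUDUD: Ā=101.4350, payoff=0.0000, prob=0.000879
UDUDUD: Ā=164.1645, payoff=0.0000, prob=0.003711
DUUDUD: Ā=151.4745, payoff=0.0000, prob=0.003711
UUUDUD: Ā=245.1496, payoff=26.5796, prob=0.015669
DDDUUD: Ā=94.1053, payoff=0.0000, prob=0.000879
UDDUUD: Ā=152.3019, payoff=0.0000, prob=0.003711
DUDUUD: Ā=139.6119, payoff=0.0000, prob=0.003711
UUDUUD: Ā=225.9509, payoff=7.3809, prob=0.015669
DDUUUD: Ā=129.9675, payoff=0.0000, prob=0.003711
UDUUUD: Ā=210.3422, payoff=0.0000, prob=0.015669
DUUUUD: Ā=197.6522, payoff=0.0000, prob=0.015669
UUUUUD: Ā=319.8844, payoff=101.3144, prob=0.066157
DDDDDU: Ā=72.2417, payoff=0.0000, prob=0.000208
UDDDDU: Ā=116.9175, payoff=0.0000, prob=0.000879
DUDDDU: Ā=104.2275, payoff=0.0000, prob=0.000879
UUDDDU: Ā=168.6841, payoff=0.0000, prob=0.003711
DDUDDU: Ā=94.5831, payoff=0.0000, prob=0.000879
UDUDDU: Ā=153.0754, payoff=0.0000, prob=0.003711
DUUDDU: Ā=140.3854, payoff=0.0000, prob=0.003711
UUUDDU: Ā=227.2026, payoff=8.6326, prob=0.015669
DDDUDU: Ā=87.2534, payoff=0.0000, prob=0.000879
UDDUDU: Ā=141.2127, payoff=0.0000, prob=0.003711
DUDUDU: Ā=128.5227, payoff=0.0000, prob=0.003711
UUDUDU: Ā=208.0039, payoff=0.0000, prob=0.015669
DDUUDU: Ā=118.8783, payoff=0.0000, prob=0.003711
UDUUDU: Ā=192.3952, payoff=0.0000, prob=0.015669
DUUUDU: Ā=179.7052, payoff=0.0000, prob=0.015669
UUUUDU: Ā=290.8387, payoff=72.2687, prob=0.066157
DDDDUU: Ā=81.6828, payoff=0.0000, prob=0.000879
UDDDUU: Ā=132.1972, payoff=0.0000, prob=0.003711
DUDDUU: Ā=119.5072, payoff=0.0000, prob=0.003711
UUDDUU: Ā=193.4129, payoff=0.0000, prob=0.015669
DDUDUU: Ā=109.8628, payoff=0.0000, prob=0.003711
UDUDUU: Ā=177.8042, payoff=0.0000, prob=0.015669
DUUDUU: Ā=165.1142, payoff=0.0000, prob=0.015669
UUUDUU: Ā=267.2243, payoff=48.6543, prob=0.066157
DDDUUU: Ā=102.5330, payoff=0.0000, prob=0.003711
UDDUUU: Ā=165.9416, payoff=0.0000, prob=0.015669
DUDUUU: Ā=153.2516, payoff=0.0000, prob=0.015669
UUDUUU: Ā=248.0256, payoff=29.4556, prob=0.066157
DDUUUU: Ā=143.6072, payoff=0.0000, prob=0.015669
UDUUUU: Ā=232.4169, payoff=13.8469, prob=0.066157
DUUUUU: Ā=219.7269, payoff=1.1569, prob=0.066157
UUUUUU: Ā=355.6107, payoff=137.0407, prob=0.279328
Price = Σ prob·payoff / R^6 = 57.376905 / 2.194973 = 26.1401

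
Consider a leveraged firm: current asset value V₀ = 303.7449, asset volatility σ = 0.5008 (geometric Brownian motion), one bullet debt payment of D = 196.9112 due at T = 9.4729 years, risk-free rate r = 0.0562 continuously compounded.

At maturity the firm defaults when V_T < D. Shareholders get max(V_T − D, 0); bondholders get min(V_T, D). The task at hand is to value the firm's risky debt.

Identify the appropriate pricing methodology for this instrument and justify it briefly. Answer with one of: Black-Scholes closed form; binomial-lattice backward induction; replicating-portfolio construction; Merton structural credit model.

Key observation: with the firm-asset dynamics (V₀ = 303.7449) and a single zero-coupon liability of face 196.9112 given, debt value, spread, and default probability all derive from the option view of the balance sheet.

framework: Merton structural credit model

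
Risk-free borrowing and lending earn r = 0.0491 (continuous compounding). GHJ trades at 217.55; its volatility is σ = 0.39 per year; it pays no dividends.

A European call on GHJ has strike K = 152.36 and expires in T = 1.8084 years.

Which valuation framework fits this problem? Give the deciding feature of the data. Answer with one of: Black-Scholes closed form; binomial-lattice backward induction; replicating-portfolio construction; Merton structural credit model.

Key observation: a European claim on GHJ (strike 152.36) — a lognormal (GBM) underlying with constant rate and volatility — has an exact closed-form value; no lattice or capital structure is involved.

framework: Black-Scholes closed form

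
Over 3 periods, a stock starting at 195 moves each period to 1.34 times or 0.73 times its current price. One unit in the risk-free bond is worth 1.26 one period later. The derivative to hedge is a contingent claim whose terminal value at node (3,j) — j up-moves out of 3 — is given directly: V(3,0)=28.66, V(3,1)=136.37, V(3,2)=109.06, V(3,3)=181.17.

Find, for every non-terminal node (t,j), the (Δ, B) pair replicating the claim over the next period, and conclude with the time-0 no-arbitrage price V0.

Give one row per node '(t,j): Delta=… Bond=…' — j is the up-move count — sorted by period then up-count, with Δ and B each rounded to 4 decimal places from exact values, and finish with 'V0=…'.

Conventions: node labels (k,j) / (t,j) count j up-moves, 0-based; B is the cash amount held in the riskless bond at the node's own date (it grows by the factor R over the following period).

(0,0): Delta=0.2651 Bond=26.9885
(1,0): Delta=-0.0878 Bond=84.2376
(1,1): Delta=0.2941 Bond=26.4234
(2,0): Delta=1.6992 Bond=-79.5546
(2,1): Delta=-0.2347 Bond=134.1686
(2,2): Delta=0.3376 Bond=18.0670
V0=78.6852

No-arbitrage ⇒ martingale measure with p* = (R−d)/(u−d) = 0.8689.
Expiry values: V(3,0)=28.6600, V(3,1)=136.3700, V(3,2)=109.0600, V(3,3)=181.1700
Node (2,0) S=103.9155: V=(p*·136.3700+(1−p*)·28.6600)/1.26=97.0191; Δ=(136.3700−28.6600)/(139.2468−75.8583)=1.6992; B=V−Δ·S=-79.5546
Node (2,1) S=190.7490: V=(p*·109.0600+(1−p*)·136.3700)/1.26=89.3981; Δ=(109.0600−136.3700)/(255.6037−139.2468)=-0.2347; B=V−Δ·S=134.1686
Node (2,2) S=350.1420: V=(p*·181.1700+(1−p*)·109.0600)/1.26=136.2801; Δ=(181.1700−109.0600)/(469.1903−255.6037)=0.3376; B=V−Δ·S=18.0670
Node (1,0) S=142.3500: V=(p*·89.3981+(1−p*)·97.0191)/1.26=71.7441; Δ=(89.3981−97.0191)/(190.7490−103.9155)=-0.0878; B=V−Δ·S=84.2376
Node (1,1) S=261.3000: V=(p*·136.2801+(1−p*)·89.3981)/1.26=103.2791; Δ=(136.2801−89.3981)/(350.1420−190.7490)=0.2941; B=V−Δ·S=26.4234
Node (0,0) S=195.0000: V=(p*·103.2791+(1−p*)·71.7441)/1.26=78.6852; Δ=(103.2791−71.7441)/(261.3000−142.3500)=0.2651; B=V−Δ·S=26.9885
Check: Δ(0,0)·S0 + B(0,0) = 78.6852 = V0.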